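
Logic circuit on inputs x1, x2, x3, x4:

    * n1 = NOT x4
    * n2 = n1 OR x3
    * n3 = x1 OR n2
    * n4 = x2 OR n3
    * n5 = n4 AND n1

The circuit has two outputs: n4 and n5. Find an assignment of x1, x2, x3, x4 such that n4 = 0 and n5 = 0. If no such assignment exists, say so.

Check with x1=0, x2=0, x3=0, x4=1:
n1 = NOT x4 = NOT 1 = 0
n2 = n1 OR x3 = 0 OR 0 = 0
n3 = x1 OR n2 = 0 OR 0 = 0
n4 = x2 OR n3 = 0 OR 0 = 0
n5 = n4 AND n1 = 0 AND 0 = 0
So n4 = 0 and n5 = 0.

x1=0, x2=0, x3=0, x4=1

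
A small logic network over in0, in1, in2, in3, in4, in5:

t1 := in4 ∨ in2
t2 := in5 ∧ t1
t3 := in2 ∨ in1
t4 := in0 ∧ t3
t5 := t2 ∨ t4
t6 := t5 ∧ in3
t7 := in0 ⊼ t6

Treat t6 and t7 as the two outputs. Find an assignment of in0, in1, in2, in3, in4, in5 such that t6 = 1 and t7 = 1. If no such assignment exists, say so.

in0=0, in1=0, in2=1, in3=1, in4=0, in5=1

Check with in0=0, in1=0, in2=1, in3=1, in4=0, in5=1:
t1 = in4 ∨ in2 = 0 ∨ 1 = 1
t2 = in5 ∧ t1 = 1 ∧ 1 = 1
t3 = in2 ∨ in1 = 1 ∨ 0 = 1
t4 = in0 ∧ t3 = 0 ∧ 1 = 0
t5 = t2 ∨ t4 = 1 ∨ 0 = 1
t6 = t5 ∧ in3 = 1 ∧ 1 = 1
t7 = in0 ⊼ t6 = 0 ⊼ 1 = 1
So t6 = 1 and t7 = 1.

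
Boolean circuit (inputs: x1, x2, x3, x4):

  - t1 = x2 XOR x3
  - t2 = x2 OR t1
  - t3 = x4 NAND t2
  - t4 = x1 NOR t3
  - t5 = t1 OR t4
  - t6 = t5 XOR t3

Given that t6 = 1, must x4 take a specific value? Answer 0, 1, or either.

either

Both values of x4 occur among assignments with t6 = 1:
  x4=0: x1=0, x2=0, x3=0, x4=0
  x4=1: x1=0, x2=0, x3=0, x4=1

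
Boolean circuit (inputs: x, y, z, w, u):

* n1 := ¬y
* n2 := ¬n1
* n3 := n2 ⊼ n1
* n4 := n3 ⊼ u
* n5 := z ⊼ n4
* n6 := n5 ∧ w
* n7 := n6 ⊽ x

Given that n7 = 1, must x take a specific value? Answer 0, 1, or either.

n7 = n6 ⊽ x must be 1, so both n6 = 0 and x = 0.
n6 = n5 ∧ w must be 0, so at least one of n5, w is 0.
Every assignment with n7 = 1 has x = 0; there are 10 such assignment(s).

0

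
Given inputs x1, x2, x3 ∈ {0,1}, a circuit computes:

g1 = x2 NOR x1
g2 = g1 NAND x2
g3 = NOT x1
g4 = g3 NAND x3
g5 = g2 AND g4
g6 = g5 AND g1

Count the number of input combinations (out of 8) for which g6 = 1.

g6 = g5 AND g1 must be 1, so both g5 = 1 and g1 = 1.
Enumerating the 8 input combinations, 1 give g6 = 1 and 7 give g6 = 0.

1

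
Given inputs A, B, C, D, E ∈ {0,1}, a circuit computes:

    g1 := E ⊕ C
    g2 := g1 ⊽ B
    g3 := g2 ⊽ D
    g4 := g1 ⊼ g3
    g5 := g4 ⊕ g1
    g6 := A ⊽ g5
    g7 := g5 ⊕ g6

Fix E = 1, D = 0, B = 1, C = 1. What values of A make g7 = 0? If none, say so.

no solution exists

With E = 1, D = 0, B = 1, C = 1 fixed, none of the 2 settings of A give g7 = 0.
For example, with A=1:
g1 = E ⊕ C = 1 ⊕ 1 = 0
g2 = g1 ⊽ B = 0 ⊽ 1 = 0
g3 = g2 ⊽ D = 0 ⊽ 0 = 1
g4 = g1 ⊼ g3 = 0 ⊼ 1 = 1
g5 = g4 ⊕ g1 = 1 ⊕ 0 = 1
g6 = A ⊽ g5 = 1 ⊽ 1 = 0
g7 = g5 ⊕ g6 = 1 ⊕ 0 = 1
giving g7 = 1 ≠ 0.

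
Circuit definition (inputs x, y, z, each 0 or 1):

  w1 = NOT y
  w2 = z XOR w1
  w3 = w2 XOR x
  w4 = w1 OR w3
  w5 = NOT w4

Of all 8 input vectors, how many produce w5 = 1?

w5 = NOT w4 must be 1, so w4 = 0.
Satisfying assignments:
  x=0, y=1, z=0
  x=1, y=1, z=1

2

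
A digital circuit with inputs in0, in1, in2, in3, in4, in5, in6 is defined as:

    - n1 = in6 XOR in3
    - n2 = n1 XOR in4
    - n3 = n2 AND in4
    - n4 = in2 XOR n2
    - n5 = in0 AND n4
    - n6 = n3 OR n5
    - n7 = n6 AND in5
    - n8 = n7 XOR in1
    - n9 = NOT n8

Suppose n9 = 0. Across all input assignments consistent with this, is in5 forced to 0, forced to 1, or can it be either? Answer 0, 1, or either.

either

Both values of in5 occur among assignments with n9 = 0:
  in5=0: in0=0, in1=1, in2=0, in3=0, in4=0, in5=0, in6=0
  in5=1: in0=0, in1=0, in2=0, in3=0, in4=1, in5=1, in6=0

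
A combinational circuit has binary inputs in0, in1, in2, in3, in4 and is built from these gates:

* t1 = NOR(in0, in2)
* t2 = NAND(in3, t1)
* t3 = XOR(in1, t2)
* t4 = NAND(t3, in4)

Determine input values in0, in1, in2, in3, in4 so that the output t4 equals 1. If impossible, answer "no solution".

t4 = NAND(t3, in4) must be 1, so at least one of t3, in4 is 0.
Check with in0=1, in1=1, in2=1, in3=0, in4=1:
t1 = NOR(in0, in2) = NOR(1, 1) = 0
t2 = NAND(in3, t1) = NAND(0, 0) = 1
t3 = XOR(in1, t2) = XOR(1, 1) = 0
t4 = NAND(t3, in4) = NAND(0, 1) = 1
So t4 = 1 as required.

in0=1, in1=1, in2=1, in3=0, in4=1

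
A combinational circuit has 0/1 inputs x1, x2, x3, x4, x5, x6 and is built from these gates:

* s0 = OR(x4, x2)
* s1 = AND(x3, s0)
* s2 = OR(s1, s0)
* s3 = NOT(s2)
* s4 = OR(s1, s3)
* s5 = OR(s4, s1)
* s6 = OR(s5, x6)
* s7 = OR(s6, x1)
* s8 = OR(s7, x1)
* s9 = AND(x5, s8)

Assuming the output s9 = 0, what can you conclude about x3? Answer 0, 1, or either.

Both values of x3 occur among assignments with s9 = 0:
  x3=0: x1=0, x2=0, x3=0, x4=0, x5=0, x6=0
  x3=1: x1=0, x2=0, x3=1, x4=0, x5=0, x6=0

either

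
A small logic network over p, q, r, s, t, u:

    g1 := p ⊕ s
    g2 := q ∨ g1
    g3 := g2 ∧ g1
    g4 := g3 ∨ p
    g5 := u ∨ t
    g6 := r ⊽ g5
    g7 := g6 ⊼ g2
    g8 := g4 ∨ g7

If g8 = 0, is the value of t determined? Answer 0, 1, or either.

0

g8 = g4 ∨ g7 must be 0, so both g4 = 0 and g7 = 0.
Every assignment with g8 = 0 has t = 0; there are 1 such assignment(s).
  p=0, q=1, r=0, s=0, t=0, u=0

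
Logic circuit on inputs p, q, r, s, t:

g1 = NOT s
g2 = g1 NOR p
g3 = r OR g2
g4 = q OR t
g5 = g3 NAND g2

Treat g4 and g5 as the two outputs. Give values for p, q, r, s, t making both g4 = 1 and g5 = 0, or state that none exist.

Check with p=0 q=1 r=1 s=1 t=1:
g1 = NOT s = NOT 1 = 0
g2 = g1 NOR p = 0 NOR 0 = 1
g3 = r OR g2 = 1 OR 1 = 1
g4 = q OR t = 1 OR 1 = 1
g5 = g3 NAND g2 = 1 NAND 1 = 0
So g4 = 1 and g5 = 0.

p=0 q=1 r=1 s=1 t=1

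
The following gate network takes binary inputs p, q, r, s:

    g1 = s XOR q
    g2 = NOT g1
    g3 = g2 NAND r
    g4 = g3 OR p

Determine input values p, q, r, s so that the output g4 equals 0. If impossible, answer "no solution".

Check with p=0 q=1 r=1 s=1:
g1 = s XOR q = 1 XOR 1 = 0
g2 = NOT g1 = NOT 0 = 1
g3 = g2 NAND r = 1 NAND 1 = 0
g4 = g3 OR p = 0 OR 0 = 0
So g4 = 0 as required.

p=0 q=1 r=1 s=1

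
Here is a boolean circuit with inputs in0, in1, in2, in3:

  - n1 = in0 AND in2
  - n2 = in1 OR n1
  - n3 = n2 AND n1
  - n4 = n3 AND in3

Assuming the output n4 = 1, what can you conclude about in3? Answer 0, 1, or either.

n4 = n3 AND in3 must be 1, so both n3 = 1 and in3 = 1.
n3 = n2 AND n1 must be 1, so both n2 = 1 and n1 = 1.
Every assignment with n4 = 1 has in3 = 1; there are 2 such assignment(s).
  in0=1, in1=0, in2=1, in3=1
  in0=1, in1=1, in2=1, in3=1

1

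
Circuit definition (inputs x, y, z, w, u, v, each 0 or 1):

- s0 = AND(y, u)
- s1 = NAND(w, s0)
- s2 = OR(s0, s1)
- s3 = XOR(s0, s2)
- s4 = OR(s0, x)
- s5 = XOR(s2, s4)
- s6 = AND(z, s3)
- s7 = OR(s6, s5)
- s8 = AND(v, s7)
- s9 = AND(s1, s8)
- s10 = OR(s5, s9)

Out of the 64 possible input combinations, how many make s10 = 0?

34

s10 = OR(s5, s9) must be 0, so both s5 = 0 and s9 = 0.
Enumerating the 64 input combinations, 34 give s10 = 0 and 30 give s10 = 1.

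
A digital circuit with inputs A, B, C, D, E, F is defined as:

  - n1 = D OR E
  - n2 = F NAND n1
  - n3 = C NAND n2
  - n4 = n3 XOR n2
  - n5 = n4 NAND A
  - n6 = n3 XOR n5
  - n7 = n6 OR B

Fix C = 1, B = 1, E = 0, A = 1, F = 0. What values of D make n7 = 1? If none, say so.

n7 = n6 OR B must be 1, so at least one of n6, B is 1.
Check with C = 1, B = 1, E = 0, A = 1, F = 0 and D=1:
n1 = D OR E = 1 OR 0 = 1
n2 = F NAND n1 = 0 NAND 1 = 1
n3 = C NAND n2 = 1 NAND 1 = 0
n4 = n3 XOR n2 = 0 XOR 1 = 1
n5 = n4 NAND A = 1 NAND 1 = 0
n6 = n3 XOR n5 = 0 XOR 0 = 0
n7 = n6 OR B = 0 OR 1 = 1
So n7 = 1.

D=1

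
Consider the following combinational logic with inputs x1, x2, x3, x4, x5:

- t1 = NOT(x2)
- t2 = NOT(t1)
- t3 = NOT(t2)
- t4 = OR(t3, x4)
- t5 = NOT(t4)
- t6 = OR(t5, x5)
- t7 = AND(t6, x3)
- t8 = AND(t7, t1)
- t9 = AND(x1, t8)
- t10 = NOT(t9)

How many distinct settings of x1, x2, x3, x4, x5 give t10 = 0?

t10 = NOT(t9) must be 0, so t9 = 1.
t9 = AND(x1, t8) must be 1, so both x1 = 1 and t8 = 1.
Enumerating the 32 input combinations, 2 give t10 = 0 and 30 give t10 = 1.

2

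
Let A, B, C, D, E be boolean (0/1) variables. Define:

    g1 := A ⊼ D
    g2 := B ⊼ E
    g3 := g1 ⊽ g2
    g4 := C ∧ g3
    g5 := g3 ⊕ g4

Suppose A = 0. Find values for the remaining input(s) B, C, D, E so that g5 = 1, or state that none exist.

With A = 0 fixed, none of the 16 settings of B, C, D, E give g5 = 1.
For example, with B=1, C=0, D=0, E=1:
g1 = A ⊼ D = 0 ⊼ 0 = 1
g2 = B ⊼ E = 1 ⊼ 1 = 0
g3 = g1 ⊽ g2 = 1 ⊽ 0 = 0
g4 = C ∧ g3 = 0 ∧ 0 = 0
g5 = g3 ⊕ g4 = 0 ⊕ 0 = 0
giving g5 = 0 ≠ 1.

no solution exists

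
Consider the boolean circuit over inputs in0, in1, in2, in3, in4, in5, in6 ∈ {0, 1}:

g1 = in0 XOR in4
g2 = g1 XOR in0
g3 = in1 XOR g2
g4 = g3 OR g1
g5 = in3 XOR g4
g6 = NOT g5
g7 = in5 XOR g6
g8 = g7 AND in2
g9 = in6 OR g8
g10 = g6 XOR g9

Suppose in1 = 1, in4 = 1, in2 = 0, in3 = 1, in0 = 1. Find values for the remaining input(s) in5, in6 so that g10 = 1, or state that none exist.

Check with in1 = 1, in4 = 1, in2 = 0, in3 = 1, in0 = 1 and in5=1, in6=1:
g1 = in0 XOR in4 = 1 XOR 1 = 0
g2 = g1 XOR in0 = 0 XOR 1 = 1
g3 = in1 XOR g2 = 1 XOR 1 = 0
g4 = g3 OR g1 = 0 OR 0 = 0
g5 = in3 XOR g4 = 1 XOR 0 = 1
g6 = NOT g5 = NOT 1 = 0
g7 = in5 XOR g6 = 1 XOR 0 = 1
g8 = g7 AND in2 = 1 AND 0 = 0
g9 = in6 OR g8 = 1 OR 0 = 1
g10 = g6 XOR g9 = 0 XOR 1 = 1
So g10 = 1.

in5=1, in6=1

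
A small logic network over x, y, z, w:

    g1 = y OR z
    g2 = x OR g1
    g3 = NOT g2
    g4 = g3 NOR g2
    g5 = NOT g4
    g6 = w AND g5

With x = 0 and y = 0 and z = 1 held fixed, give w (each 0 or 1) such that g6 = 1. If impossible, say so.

w=1

g6 = w AND g5 must be 1, so both w = 1 and g5 = 1.
g5 = NOT g4 must be 1, so g4 = 0.
Check with x = 0 and y = 0 and z = 1 and w=1:
g1 = y OR z = 0 OR 1 = 1
g2 = x OR g1 = 0 OR 1 = 1
g3 = NOT g2 = NOT 1 = 0
g4 = g3 NOR g2 = 0 NOR 1 = 0
g5 = NOT g4 = NOT 0 = 1
g6 = w AND g5 = 1 AND 1 = 1
So g6 = 1.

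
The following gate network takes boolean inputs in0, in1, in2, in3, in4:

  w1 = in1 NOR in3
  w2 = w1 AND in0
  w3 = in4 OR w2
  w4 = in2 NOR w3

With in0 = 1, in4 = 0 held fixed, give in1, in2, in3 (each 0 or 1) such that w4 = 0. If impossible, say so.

w4 = in2 NOR w3 must be 0, so at least one of in2, w3 is 1.
Check with in0 = 1, in4 = 0 and in1=0, in2=1, in3=0:
w1 = in1 NOR in3 = 0 NOR 0 = 1
w2 = w1 AND in0 = 1 AND 1 = 1
w3 = in4 OR w2 = 0 OR 1 = 1
w4 = in2 NOR w3 = 1 NOR 1 = 0
So w4 = 0.

in1=0, in2=1, in3=0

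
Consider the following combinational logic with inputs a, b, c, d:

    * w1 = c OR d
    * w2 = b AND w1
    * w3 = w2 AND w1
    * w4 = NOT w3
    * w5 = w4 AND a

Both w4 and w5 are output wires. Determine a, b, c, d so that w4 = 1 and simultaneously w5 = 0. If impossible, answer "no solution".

a=0, b=1, c=0, d=0

Check with a=0, b=1, c=0, d=0:
w1 = c OR d = 0 OR 0 = 0
w2 = b AND w1 = 1 AND 0 = 0
w3 = w2 AND w1 = 0 AND 0 = 0
w4 = NOT w3 = NOT 0 = 1
w5 = w4 AND a = 1 AND 0 = 0
So w4 = 1 and w5 = 0.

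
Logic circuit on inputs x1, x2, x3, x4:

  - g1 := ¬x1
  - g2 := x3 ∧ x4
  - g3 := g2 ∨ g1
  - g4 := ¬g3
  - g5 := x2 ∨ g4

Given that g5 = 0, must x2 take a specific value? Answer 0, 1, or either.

g5 = x2 ∨ g4 must be 0, so both x2 = 0 and g4 = 0.
Every assignment with g5 = 0 has x2 = 0; there are 5 such assignment(s).

0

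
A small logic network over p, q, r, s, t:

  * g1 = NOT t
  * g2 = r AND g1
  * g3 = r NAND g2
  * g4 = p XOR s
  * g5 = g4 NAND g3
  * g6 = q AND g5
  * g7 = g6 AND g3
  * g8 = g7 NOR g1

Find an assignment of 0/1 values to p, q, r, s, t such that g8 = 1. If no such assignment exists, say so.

g8 = g7 NOR g1 must be 1, so both g7 = 0 and g1 = 0.
g7 = g6 AND g3 must be 0, so at least one of g6, g3 is 0.
Check with p=1, q=1, r=0, s=0, t=1:
g1 = NOT t = NOT 1 = 0
g2 = r AND g1 = 0 AND 0 = 0
g3 = r NAND g2 = 0 NAND 0 = 1
g4 = p XOR s = 1 XOR 0 = 1
g5 = g4 NAND g3 = 1 NAND 1 = 0
g6 = q AND g5 = 1 AND 0 = 0
g7 = g6 AND g3 = 0 AND 1 = 0
g8 = g7 NOR g1 = 0 NOR 0 = 1
So g8 = 1 as required.

p=1, q=1, r=0, s=0, t=1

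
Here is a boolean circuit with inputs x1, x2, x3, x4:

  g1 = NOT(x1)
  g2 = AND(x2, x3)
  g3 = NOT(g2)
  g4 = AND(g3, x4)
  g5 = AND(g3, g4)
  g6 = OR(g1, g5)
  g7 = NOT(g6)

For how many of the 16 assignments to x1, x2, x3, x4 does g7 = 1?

g7 = NOT(g6) must be 1, so g6 = 0.
g6 = OR(g1, g5) must be 0, so both g1 = 0 and g5 = 0.
Satisfying assignments:
  x1=1, x2=0, x3=0, x4=0
  x1=1, x2=0, x3=1, x4=0
  x1=1, x2=1, x3=0, x4=0
  x1=1, x2=1, x3=1, x4=0
  x1=1, x2=1, x3=1, x4=1

5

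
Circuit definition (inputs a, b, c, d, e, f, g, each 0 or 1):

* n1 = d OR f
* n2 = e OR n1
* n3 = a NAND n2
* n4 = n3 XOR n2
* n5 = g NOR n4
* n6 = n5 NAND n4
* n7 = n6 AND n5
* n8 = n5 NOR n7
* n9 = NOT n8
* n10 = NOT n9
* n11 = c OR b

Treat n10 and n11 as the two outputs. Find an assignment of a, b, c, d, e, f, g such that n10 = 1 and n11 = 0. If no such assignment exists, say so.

Check with a=0 b=0 c=0 d=0 e=1 f=0 g=1:
n1 = d OR f = 0 OR 0 = 0
n2 = e OR n1 = 1 OR 0 = 1
n3 = a NAND n2 = 0 NAND 1 = 1
n4 = n3 XOR n2 = 1 XOR 1 = 0
n5 = g NOR n4 = 1 NOR 0 = 0
n6 = n5 NAND n4 = 0 NAND 0 = 1
n7 = n6 AND n5 = 1 AND 0 = 0
n8 = n5 NOR n7 = 0 NOR 0 = 1
n9 = NOT n8 = NOT 1 = 0
n10 = NOT n9 = NOT 0 = 1
n11 = c OR b = 0 OR 0 = 0
So n10 = 1 and n11 = 0.

a=0 b=0 c=0 d=0 e=1 f=0 g=1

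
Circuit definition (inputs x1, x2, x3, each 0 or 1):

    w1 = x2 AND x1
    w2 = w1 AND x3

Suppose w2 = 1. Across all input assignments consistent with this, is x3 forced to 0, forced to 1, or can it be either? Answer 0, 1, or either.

1

w2 = w1 AND x3 must be 1, so both w1 = 1 and x3 = 1.
w1 = x2 AND x1 must be 1, so both x2 = 1 and x1 = 1.
Every assignment with w2 = 1 has x3 = 1; there are 1 such assignment(s).
  x1=1, x2=1, x3=1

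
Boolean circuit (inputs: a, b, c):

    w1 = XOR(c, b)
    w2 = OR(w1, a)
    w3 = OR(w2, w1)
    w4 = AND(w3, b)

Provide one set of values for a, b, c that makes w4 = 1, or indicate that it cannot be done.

w4 = AND(w3, b) must be 1, so both w3 = 1 and b = 1.
w3 = OR(w2, w1) must be 1, so at least one of w2, w1 is 1.
Check with a=0, b=1, c=0:
w1 = XOR(c, b) = XOR(0, 1) = 1
w2 = OR(w1, a) = OR(1, 0) = 1
w3 = OR(w2, w1) = OR(1, 1) = 1
w4 = AND(w3, b) = AND(1, 1) = 1
So w4 = 1 as required.

a=0, b=1, c=0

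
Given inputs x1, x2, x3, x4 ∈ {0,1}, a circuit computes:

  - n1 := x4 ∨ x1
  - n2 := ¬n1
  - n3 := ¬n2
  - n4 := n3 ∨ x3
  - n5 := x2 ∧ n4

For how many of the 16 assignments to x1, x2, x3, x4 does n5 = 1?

7

n5 = x2 ∧ n4 must be 1, so both x2 = 1 and n4 = 1.
Enumerating the 16 input combinations, 7 give n5 = 1 and 9 give n5 = 0.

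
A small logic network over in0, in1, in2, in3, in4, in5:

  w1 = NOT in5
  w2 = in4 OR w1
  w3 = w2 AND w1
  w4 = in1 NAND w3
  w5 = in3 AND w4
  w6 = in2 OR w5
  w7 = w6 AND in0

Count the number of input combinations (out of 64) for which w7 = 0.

42

w7 = w6 AND in0 must be 0, so at least one of w6, in0 is 0.
Enumerating the 64 input combinations, 42 give w7 = 0 and 22 give w7 = 1.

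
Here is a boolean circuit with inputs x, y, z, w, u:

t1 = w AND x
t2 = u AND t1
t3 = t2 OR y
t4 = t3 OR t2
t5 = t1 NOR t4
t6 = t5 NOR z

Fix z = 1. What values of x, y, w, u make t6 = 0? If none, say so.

t6 = t5 NOR z must be 0, so at least one of t5, z is 1.
Check with z = 1 and x=0, y=1, w=1, u=1:
t1 = w AND x = 1 AND 0 = 0
t2 = u AND t1 = 1 AND 0 = 0
t3 = t2 OR y = 0 OR 1 = 1
t4 = t3 OR t2 = 1 OR 0 = 1
t5 = t1 NOR t4 = 0 NOR 1 = 0
t6 = t5 NOR z = 0 NOR 1 = 0
So t6 = 0.

x=0, y=1, w=1, u=1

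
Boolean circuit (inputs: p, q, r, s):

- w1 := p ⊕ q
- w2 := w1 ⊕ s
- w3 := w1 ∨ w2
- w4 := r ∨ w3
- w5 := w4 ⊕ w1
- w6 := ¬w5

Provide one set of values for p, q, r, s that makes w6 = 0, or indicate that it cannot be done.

Check with p=0 q=0 r=0 s=1:
w1 = p ⊕ q = 0 ⊕ 0 = 0
w2 = w1 ⊕ s = 0 ⊕ 1 = 1
w3 = w1 ∨ w2 = 0 ∨ 1 = 1
w4 = r ∨ w3 = 0 ∨ 1 = 1
w5 = w4 ⊕ w1 = 1 ⊕ 0 = 1
w6 = ¬w5 = ¬1 = 0
So w6 = 0 as required.

p=0 q=0 r=0 s=1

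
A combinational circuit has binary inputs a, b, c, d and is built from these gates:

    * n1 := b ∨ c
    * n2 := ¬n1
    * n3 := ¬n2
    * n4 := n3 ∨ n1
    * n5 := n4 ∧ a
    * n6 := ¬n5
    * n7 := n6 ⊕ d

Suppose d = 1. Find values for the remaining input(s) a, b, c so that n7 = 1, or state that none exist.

a=1, b=0, c=1

n7 = n6 ⊕ d must be 1, so n6 and d differ.
Check with d = 1 and a=1, b=0, c=1:
n1 = b ∨ c = 0 ∨ 1 = 1
n2 = ¬n1 = ¬1 = 0
n3 = ¬n2 = ¬0 = 1
n4 = n3 ∨ n1 = 1 ∨ 1 = 1
n5 = n4 ∧ a = 1 ∧ 1 = 1
n6 = ¬n5 = ¬1 = 0
n7 = n6 ⊕ d = 0 ⊕ 1 = 1
So n7 = 1.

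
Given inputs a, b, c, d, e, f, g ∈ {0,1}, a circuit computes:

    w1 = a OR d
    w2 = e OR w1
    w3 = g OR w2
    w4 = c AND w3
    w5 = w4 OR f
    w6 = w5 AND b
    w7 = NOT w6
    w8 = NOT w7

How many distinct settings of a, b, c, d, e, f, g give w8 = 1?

w8 = NOT w7 must be 1, so w7 = 0.
Enumerating the 128 input combinations, 47 give w8 = 1 and 81 give w8 = 0.

47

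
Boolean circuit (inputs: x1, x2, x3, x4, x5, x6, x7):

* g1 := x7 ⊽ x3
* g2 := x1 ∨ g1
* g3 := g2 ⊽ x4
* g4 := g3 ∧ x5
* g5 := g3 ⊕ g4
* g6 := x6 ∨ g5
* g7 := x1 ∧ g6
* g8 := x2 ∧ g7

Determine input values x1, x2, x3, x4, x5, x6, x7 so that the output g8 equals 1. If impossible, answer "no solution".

x1=1 x2=1 x3=1 x4=1 x5=1 x6=1 x7=0

g8 = x2 ∧ g7 must be 1, so both x2 = 1 and g7 = 1.
g7 = x1 ∧ g6 must be 1, so both x1 = 1 and g6 = 1.
g6 = x6 ∨ g5 must be 1, so at least one of x6, g5 is 1.
Check with x1=1 x2=1 x3=1 x4=1 x5=1 x6=1 x7=0:
g1 = x7 ⊽ x3 = 0 ⊽ 1 = 0
g2 = x1 ∨ g1 = 1 ∨ 0 = 1
g3 = g2 ⊽ x4 = 1 ⊽ 1 = 0
g4 = g3 ∧ x5 = 0 ∧ 1 = 0
g5 = g3 ⊕ g4 = 0 ⊕ 0 = 0
g6 = x6 ∨ g5 = 1 ∨ 0 = 1
g7 = x1 ∧ g6 = 1 ∧ 1 = 1
g8 = x2 ∧ g7 = 1 ∧ 1 = 1
So g8 = 1 as required.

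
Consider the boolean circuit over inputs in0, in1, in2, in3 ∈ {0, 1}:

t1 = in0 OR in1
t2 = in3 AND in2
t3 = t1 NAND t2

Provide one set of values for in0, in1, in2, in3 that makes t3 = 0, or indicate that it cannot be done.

t3 = t1 NAND t2 must be 0, so both t1 = 1 and t2 = 1.
t1 = in0 OR in1 must be 1, so at least one of in0, in1 is 1.
Check with in0=0, in1=1, in2=1, in3=1:
t1 = in0 OR in1 = 0 OR 1 = 1
t2 = in3 AND in2 = 1 AND 1 = 1
t3 = t1 NAND t2 = 1 NAND 1 = 0
So t3 = 0 as required.

in0=0, in1=1, in2=1, in3=1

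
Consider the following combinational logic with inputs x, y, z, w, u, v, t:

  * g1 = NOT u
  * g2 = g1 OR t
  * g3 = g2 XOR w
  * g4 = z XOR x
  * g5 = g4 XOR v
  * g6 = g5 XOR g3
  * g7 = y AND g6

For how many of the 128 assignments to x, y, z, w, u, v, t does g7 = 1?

32

g7 = y AND g6 must be 1, so both y = 1 and g6 = 1.
g6 = g5 XOR g3 must be 1, so g5 and g3 differ.
Enumerating the 128 input combinations, 32 give g7 = 1 and 96 give g7 = 0.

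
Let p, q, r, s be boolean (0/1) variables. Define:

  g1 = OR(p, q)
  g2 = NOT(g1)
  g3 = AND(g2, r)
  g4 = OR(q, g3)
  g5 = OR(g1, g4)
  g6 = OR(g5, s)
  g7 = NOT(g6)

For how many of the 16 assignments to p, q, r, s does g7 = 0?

15

g7 = NOT(g6) must be 0, so g6 = 1.
g6 = OR(g5, s) must be 1, so at least one of g5, s is 1.
Enumerating the 16 input combinations, 15 give g7 = 0 and 1 give g7 = 1.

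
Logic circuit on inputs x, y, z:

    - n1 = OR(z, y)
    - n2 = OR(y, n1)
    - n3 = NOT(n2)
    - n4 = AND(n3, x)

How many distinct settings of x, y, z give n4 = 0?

n4 = AND(n3, x) must be 0, so at least one of n3, x is 0.
Enumerating the 8 input combinations, 7 give n4 = 0 and 1 give n4 = 1.

7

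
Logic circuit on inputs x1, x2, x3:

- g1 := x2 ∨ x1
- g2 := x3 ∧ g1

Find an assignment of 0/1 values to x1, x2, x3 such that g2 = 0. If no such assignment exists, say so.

x1=0, x2=0, x3=1

g2 = x3 ∧ g1 must be 0, so at least one of x3, g1 is 0.
Check with x1=0, x2=0, x3=1:
g1 = x2 ∨ x1 = 0 ∨ 0 = 0
g2 = x3 ∧ g1 = 1 ∧ 0 = 0
So g2 = 0 as required.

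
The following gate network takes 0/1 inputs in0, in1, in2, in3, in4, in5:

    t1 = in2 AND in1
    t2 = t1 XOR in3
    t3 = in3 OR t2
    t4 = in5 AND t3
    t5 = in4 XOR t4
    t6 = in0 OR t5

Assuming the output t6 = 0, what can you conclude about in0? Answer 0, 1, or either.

t6 = in0 OR t5 must be 0, so both in0 = 0 and t5 = 0.
t5 = in4 XOR t4 must be 0, so in4 and t4 are equal.
Every assignment with t6 = 0 has in0 = 0; there are 16 such assignment(s).

0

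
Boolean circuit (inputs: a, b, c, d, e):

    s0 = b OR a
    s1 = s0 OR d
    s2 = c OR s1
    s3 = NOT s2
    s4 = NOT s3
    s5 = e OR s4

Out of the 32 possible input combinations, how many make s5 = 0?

s5 = e OR s4 must be 0, so both e = 0 and s4 = 0.
Satisfying assignments:
  a=0, b=0, c=0, d=0, e=0

1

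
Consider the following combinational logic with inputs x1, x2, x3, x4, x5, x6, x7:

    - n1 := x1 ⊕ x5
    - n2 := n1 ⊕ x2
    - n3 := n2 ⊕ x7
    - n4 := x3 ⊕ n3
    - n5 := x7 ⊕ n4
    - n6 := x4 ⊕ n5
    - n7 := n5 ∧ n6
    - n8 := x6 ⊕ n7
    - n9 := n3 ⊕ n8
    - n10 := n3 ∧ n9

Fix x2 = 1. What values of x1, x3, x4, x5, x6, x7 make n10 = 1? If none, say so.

n10 = n3 ∧ n9 must be 1, so both n3 = 1 and n9 = 1.
Check with x2 = 1 and x1=1, x3=0, x4=1, x5=1, x6=0, x7=0:
n1 = x1 ⊕ x5 = 1 ⊕ 1 = 0
n2 = n1 ⊕ x2 = 0 ⊕ 1 = 1
n3 = n2 ⊕ x7 = 1 ⊕ 0 = 1
n4 = x3 ⊕ n3 = 0 ⊕ 1 = 1
n5 = x7 ⊕ n4 = 0 ⊕ 1 = 1
n6 = x4 ⊕ n5 = 1 ⊕ 1 = 0
n7 = n5 ∧ n6 = 1 ∧ 0 = 0
n8 = x6 ⊕ n7 = 0 ⊕ 0 = 0
n9 = n3 ⊕ n8 = 1 ⊕ 0 = 1
n10 = n3 ∧ n9 = 1 ∧ 1 = 1
So n10 = 1.

x1=1, x3=0, x4=1, x5=1, x6=0, x7=0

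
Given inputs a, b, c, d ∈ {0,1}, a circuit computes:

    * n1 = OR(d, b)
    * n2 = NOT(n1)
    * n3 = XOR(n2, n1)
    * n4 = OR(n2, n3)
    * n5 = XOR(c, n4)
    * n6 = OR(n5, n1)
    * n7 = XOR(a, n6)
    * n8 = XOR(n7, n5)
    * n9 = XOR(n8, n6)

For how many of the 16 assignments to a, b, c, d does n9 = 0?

n9 = XOR(n8, n6) must be 0, so n8 and n6 are equal.
Enumerating the 16 input combinations, 8 give n9 = 0 and 8 give n9 = 1.

8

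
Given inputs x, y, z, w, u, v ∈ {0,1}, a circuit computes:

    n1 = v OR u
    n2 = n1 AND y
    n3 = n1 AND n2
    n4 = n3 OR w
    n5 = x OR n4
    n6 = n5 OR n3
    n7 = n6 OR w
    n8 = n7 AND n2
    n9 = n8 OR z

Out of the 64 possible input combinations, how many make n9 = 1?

n9 = n8 OR z must be 1, so at least one of n8, z is 1.
Enumerating the 64 input combinations, 44 give n9 = 1 and 20 give n9 = 0.

44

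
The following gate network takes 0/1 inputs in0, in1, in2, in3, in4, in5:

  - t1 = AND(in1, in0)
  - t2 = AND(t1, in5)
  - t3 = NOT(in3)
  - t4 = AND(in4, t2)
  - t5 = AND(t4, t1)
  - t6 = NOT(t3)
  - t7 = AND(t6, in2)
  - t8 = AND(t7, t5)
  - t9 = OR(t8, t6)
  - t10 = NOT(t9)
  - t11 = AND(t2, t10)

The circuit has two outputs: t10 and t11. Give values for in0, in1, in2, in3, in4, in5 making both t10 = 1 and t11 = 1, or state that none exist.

in0=1 in1=1 in2=1 in3=0 in4=0 in5=1

Check with in0=1 in1=1 in2=1 in3=0 in4=0 in5=1:
t1 = AND(in1, in0) = AND(1, 1) = 1
t2 = AND(t1, in5) = AND(1, 1) = 1
t3 = NOT(in3) = NOT 0 = 1
t4 = AND(in4, t2) = AND(0, 1) = 0
t5 = AND(t4, t1) = AND(0, 1) = 0
t6 = NOT(t3) = NOT 1 = 0
t7 = AND(t6, in2) = AND(0, 1) = 0
t8 = AND(t7, t5) = AND(0, 0) = 0
t9 = OR(t8, t6) = OR(0, 0) = 0
t10 = NOT(t9) = NOT 0 = 1
t11 = AND(t2, t10) = AND(1, 1) = 1
So t10 = 1 and t11 = 1.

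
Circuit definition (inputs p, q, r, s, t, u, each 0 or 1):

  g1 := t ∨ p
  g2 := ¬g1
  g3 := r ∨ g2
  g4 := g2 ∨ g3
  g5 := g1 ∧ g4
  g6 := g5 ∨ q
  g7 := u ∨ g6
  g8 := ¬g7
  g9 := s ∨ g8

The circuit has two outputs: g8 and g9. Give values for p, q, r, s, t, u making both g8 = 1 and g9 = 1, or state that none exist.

p=0, q=0, r=0, s=1, t=1, u=0

Check with p=0, q=0, r=0, s=1, t=1, u=0:
g1 = t ∨ p = 1 ∨ 0 = 1
g2 = ¬g1 = ¬1 = 0
g3 = r ∨ g2 = 0 ∨ 0 = 0
g4 = g2 ∨ g3 = 0 ∨ 0 = 0
g5 = g1 ∧ g4 = 1 ∧ 0 = 0
g6 = g5 ∨ q = 0 ∨ 0 = 0
g7 = u ∨ g6 = 0 ∨ 0 = 0
g8 = ¬g7 = ¬0 = 1
g9 = s ∨ g8 = 1 ∨ 1 = 1
So g8 = 1 and g9 = 1.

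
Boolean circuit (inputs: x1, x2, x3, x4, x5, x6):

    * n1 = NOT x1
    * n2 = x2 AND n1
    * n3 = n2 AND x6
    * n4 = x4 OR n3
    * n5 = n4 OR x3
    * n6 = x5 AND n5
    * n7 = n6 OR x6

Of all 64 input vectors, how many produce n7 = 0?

n7 = n6 OR x6 must be 0, so both n6 = 0 and x6 = 0.
n6 = x5 AND n5 must be 0, so at least one of x5, n5 is 0.
Enumerating the 64 input combinations, 20 give n7 = 0 and 44 give n7 = 1.

20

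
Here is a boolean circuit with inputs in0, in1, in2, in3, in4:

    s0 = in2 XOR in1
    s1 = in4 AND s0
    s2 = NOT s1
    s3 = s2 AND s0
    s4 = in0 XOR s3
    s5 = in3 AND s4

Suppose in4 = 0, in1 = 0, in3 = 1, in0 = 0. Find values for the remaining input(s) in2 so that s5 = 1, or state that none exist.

in2=1

Check with in4 = 0, in1 = 0, in3 = 1, in0 = 0 and in2=1:
s0 = in2 XOR in1 = 1 XOR 0 = 1
s1 = in4 AND s0 = 0 AND 1 = 0
s2 = NOT s1 = NOT 0 = 1
s3 = s2 AND s0 = 1 AND 1 = 1
s4 = in0 XOR s3 = 0 XOR 1 = 1
s5 = in3 AND s4 = 1 AND 1 = 1
So s5 = 1.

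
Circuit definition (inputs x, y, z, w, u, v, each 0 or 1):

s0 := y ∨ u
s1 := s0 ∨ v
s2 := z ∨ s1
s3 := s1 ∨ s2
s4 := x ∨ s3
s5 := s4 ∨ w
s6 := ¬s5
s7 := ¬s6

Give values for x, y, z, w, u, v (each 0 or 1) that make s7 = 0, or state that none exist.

x=0 y=0 z=0 w=0 u=0 v=0

s7 = ¬s6 must be 0, so s6 = 1.
s6 = ¬s5 must be 1, so s5 = 0.
s5 = s4 ∨ w must be 0, so both s4 = 0 and w = 0.
Check with x=0 y=0 z=0 w=0 u=0 v=0:
s0 = y ∨ u = 0 ∨ 0 = 0
s1 = s0 ∨ v = 0 ∨ 0 = 0
s2 = z ∨ s1 = 0 ∨ 0 = 0
s3 = s1 ∨ s2 = 0 ∨ 0 = 0
s4 = x ∨ s3 = 0 ∨ 0 = 0
s5 = s4 ∨ w = 0 ∨ 0 = 0
s6 = ¬s5 = ¬0 = 1
s7 = ¬s6 = ¬1 = 0
So s7 = 0 as required.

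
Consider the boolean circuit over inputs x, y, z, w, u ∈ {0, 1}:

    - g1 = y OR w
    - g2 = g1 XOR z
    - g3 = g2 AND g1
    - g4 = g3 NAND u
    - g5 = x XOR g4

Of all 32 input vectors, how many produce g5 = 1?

g5 = x XOR g4 must be 1, so x and g4 differ.
Enumerating the 32 input combinations, 16 give g5 = 1 and 16 give g5 = 0.

16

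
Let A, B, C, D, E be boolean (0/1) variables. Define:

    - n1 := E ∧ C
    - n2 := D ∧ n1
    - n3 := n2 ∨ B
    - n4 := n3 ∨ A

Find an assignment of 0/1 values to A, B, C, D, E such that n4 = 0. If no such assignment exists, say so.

n4 = n3 ∨ A must be 0, so both n3 = 0 and A = 0.
n3 = n2 ∨ B must be 0, so both n2 = 0 and B = 0.
n2 = D ∧ n1 must be 0, so at least one of D, n1 is 0.
Check with A=0, B=0, C=1, D=0, E=1:
n1 = E ∧ C = 1 ∧ 1 = 1
n2 = D ∧ n1 = 0 ∧ 1 = 0
n3 = n2 ∨ B = 0 ∨ 0 = 0
n4 = n3 ∨ A = 0 ∨ 0 = 0
So n4 = 0 as required.

A=0, B=0, C=1, D=0, E=1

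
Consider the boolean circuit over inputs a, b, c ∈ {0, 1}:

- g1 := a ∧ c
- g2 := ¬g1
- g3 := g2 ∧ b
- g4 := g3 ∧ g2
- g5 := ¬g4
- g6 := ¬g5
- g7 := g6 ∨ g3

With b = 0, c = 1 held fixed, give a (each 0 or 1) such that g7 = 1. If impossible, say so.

With b = 0, c = 1 fixed, none of the 2 settings of a give g7 = 1.
For example, with a=1:
g1 = a ∧ c = 1 ∧ 1 = 1
g2 = ¬g1 = ¬1 = 0
g3 = g2 ∧ b = 0 ∧ 0 = 0
g4 = g3 ∧ g2 = 0 ∧ 0 = 0
g5 = ¬g4 = ¬0 = 1
g6 = ¬g5 = ¬1 = 0
g7 = g6 ∨ g3 = 0 ∨ 0 = 0
giving g7 = 0 ≠ 1.

no solution exists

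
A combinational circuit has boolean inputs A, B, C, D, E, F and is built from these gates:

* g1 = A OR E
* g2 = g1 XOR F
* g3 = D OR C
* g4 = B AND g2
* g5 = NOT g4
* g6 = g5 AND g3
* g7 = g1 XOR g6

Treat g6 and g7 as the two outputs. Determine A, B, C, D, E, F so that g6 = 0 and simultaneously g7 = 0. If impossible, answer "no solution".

A=0, B=1, C=0, D=0, E=0, F=0

Check with A=0, B=1, C=0, D=0, E=0, F=0:
g1 = A OR E = 0 OR 0 = 0
g2 = g1 XOR F = 0 XOR 0 = 0
g3 = D OR C = 0 OR 0 = 0
g4 = B AND g2 = 1 AND 0 = 0
g5 = NOT g4 = NOT 0 = 1
g6 = g5 AND g3 = 1 AND 0 = 0
g7 = g1 XOR g6 = 0 XOR 0 = 0
So g6 = 0 and g7 = 0.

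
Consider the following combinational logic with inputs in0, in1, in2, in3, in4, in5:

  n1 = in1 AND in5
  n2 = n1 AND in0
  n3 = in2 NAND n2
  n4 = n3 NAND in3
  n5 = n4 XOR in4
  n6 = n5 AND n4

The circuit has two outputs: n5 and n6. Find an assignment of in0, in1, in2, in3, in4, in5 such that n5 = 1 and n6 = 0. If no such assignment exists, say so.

Check with in0=1 in1=0 in2=0 in3=1 in4=1 in5=0:
n1 = in1 AND in5 = 0 AND 0 = 0
n2 = n1 AND in0 = 0 AND 1 = 0
n3 = in2 NAND n2 = 0 NAND 0 = 1
n4 = n3 NAND in3 = 1 NAND 1 = 0
n5 = n4 XOR in4 = 0 XOR 1 = 1
n6 = n5 AND n4 = 1 AND 0 = 0
So n5 = 1 and n6 = 0.

in0=1 in1=0 in2=0 in3=1 in4=1 in5=0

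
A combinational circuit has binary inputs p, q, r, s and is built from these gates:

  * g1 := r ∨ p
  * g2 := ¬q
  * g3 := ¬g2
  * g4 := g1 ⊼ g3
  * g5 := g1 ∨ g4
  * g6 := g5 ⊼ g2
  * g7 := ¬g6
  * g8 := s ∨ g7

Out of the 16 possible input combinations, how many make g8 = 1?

g8 = s ∨ g7 must be 1, so at least one of s, g7 is 1.
Enumerating the 16 input combinations, 12 give g8 = 1 and 4 give g8 = 0.

12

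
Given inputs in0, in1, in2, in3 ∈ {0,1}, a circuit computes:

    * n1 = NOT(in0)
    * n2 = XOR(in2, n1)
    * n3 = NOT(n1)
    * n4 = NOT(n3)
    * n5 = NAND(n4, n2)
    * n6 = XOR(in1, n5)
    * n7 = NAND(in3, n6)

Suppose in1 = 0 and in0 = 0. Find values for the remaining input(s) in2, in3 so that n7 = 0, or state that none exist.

n7 = NAND(in3, n6) must be 0, so both in3 = 1 and n6 = 1.
n6 = XOR(in1, n5) must be 1, so in1 and n5 differ.
Check with in1 = 0 and in0 = 0 and in2=1, in3=1:
n1 = NOT(in0) = NOT 0 = 1
n2 = XOR(in2, n1) = XOR(1, 1) = 0
n3 = NOT(n1) = NOT 1 = 0
n4 = NOT(n3) = NOT 0 = 1
n5 = NAND(n4, n2) = NAND(1, 0) = 1
n6 = XOR(in1, n5) = XOR(0, 1) = 1
n7 = NAND(in3, n6) = NAND(1, 1) = 0
So n7 = 0.

in2=1, in3=1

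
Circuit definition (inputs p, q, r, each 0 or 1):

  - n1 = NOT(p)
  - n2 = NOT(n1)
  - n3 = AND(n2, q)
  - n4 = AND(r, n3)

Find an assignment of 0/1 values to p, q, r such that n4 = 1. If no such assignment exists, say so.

p=1, q=1, r=1

Check with p=1, q=1, r=1:
n1 = NOT(p) = NOT 1 = 0
n2 = NOT(n1) = NOT 0 = 1
n3 = AND(n2, q) = AND(1, 1) = 1
n4 = AND(r, n3) = AND(1, 1) = 1
So n4 = 1 as required.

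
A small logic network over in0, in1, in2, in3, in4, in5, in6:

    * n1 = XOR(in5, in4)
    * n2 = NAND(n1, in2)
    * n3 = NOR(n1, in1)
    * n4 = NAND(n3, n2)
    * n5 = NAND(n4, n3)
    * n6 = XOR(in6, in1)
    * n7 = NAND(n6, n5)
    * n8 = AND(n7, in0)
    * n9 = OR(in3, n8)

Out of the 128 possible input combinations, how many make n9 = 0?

48

n9 = OR(in3, n8) must be 0, so both in3 = 0 and n8 = 0.
n8 = AND(n7, in0) must be 0, so at least one of n7, in0 is 0.
Enumerating the 128 input combinations, 48 give n9 = 0 and 80 give n9 = 1.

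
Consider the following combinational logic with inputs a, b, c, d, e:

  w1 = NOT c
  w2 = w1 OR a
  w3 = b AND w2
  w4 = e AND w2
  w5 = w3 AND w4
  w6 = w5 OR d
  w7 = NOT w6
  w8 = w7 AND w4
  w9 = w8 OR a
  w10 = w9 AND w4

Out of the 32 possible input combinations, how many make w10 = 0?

23

w10 = w9 AND w4 must be 0, so at least one of w9, w4 is 0.
Enumerating the 32 input combinations, 23 give w10 = 0 and 9 give w10 = 1.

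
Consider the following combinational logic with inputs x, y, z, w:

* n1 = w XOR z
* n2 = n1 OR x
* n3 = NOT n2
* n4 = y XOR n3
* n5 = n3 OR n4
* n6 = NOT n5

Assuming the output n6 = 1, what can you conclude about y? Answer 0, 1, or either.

n6 = NOT n5 must be 1, so n5 = 0.
n5 = n3 OR n4 must be 0, so both n3 = 0 and n4 = 0.
n3 = NOT n2 must be 0, so n2 = 1.
Every assignment with n6 = 1 has y = 0; there are 6 such assignment(s).

0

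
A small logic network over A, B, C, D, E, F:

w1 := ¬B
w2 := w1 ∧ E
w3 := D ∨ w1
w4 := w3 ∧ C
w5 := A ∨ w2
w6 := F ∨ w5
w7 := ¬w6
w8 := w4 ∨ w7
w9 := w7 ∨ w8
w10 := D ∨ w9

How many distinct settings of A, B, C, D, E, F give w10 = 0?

19

w10 = D ∨ w9 must be 0, so both D = 0 and w9 = 0.
Enumerating the 64 input combinations, 19 give w10 = 0 and 45 give w10 = 1.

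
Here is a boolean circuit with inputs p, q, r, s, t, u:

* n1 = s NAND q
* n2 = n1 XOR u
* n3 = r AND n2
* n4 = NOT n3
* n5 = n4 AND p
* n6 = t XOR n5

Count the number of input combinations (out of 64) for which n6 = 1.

32

n6 = t XOR n5 must be 1, so t and n5 differ.
Enumerating the 64 input combinations, 32 give n6 = 1 and 32 give n6 = 0.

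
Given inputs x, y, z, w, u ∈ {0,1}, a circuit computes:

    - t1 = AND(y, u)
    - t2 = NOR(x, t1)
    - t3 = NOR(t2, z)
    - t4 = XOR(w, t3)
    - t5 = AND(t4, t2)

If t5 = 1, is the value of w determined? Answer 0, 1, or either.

1

t5 = AND(t4, t2) must be 1, so both t4 = 1 and t2 = 1.
t4 = XOR(w, t3) must be 1, so w and t3 differ.
Every assignment with t5 = 1 has w = 1; there are 6 such assignment(s).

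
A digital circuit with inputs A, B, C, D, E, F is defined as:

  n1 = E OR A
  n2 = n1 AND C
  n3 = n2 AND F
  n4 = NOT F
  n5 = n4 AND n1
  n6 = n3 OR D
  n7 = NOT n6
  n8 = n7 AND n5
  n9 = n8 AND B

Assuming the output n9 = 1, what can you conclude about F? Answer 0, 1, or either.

0

n9 = n8 AND B must be 1, so both n8 = 1 and B = 1.
n8 = n7 AND n5 must be 1, so both n7 = 1 and n5 = 1.
Every assignment with n9 = 1 has F = 0; there are 6 such assignment(s).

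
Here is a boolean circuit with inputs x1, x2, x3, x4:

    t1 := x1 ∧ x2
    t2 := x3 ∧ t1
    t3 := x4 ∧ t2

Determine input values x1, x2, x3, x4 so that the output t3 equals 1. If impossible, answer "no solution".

x1=1, x2=1, x3=1, x4=1

t3 = x4 ∧ t2 must be 1, so both x4 = 1 and t2 = 1.
t2 = x3 ∧ t1 must be 1, so both x3 = 1 and t1 = 1.
Check with x1=1, x2=1, x3=1, x4=1:
t1 = x1 ∧ x2 = 1 ∧ 1 = 1
t2 = x3 ∧ t1 = 1 ∧ 1 = 1
t3 = x4 ∧ t2 = 1 ∧ 1 = 1
So t3 = 1 as required.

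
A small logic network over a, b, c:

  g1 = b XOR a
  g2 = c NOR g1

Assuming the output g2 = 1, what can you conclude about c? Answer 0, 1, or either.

g2 = c NOR g1 must be 1, so both c = 0 and g1 = 0.
g1 = b XOR a must be 0, so b and a are equal.
Every assignment with g2 = 1 has c = 0; there are 2 such assignment(s).
  a=0, b=0, c=0
  a=1, b=1, c=0

0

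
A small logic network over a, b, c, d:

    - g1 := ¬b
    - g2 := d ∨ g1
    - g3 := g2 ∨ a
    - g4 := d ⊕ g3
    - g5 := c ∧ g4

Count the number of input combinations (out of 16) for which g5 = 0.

13

g5 = c ∧ g4 must be 0, so at least one of c, g4 is 0.
Enumerating the 16 input combinations, 13 give g5 = 0 and 3 give g5 = 1.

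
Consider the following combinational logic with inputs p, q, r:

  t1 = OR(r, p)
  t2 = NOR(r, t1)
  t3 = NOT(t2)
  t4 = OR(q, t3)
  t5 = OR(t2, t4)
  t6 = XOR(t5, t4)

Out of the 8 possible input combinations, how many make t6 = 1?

1

t6 = XOR(t5, t4) must be 1, so t5 and t4 differ.
Satisfying assignments:
  p=0, q=0, r=0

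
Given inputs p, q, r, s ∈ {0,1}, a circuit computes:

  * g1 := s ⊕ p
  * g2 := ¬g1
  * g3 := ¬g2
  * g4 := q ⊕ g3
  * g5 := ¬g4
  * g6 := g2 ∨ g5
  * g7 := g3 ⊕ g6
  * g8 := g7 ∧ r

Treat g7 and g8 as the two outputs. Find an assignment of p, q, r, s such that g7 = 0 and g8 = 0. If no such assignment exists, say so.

Check with p=0, q=1, r=1, s=1:
g1 = s ⊕ p = 1 ⊕ 0 = 1
g2 = ¬g1 = ¬1 = 0
g3 = ¬g2 = ¬0 = 1
g4 = q ⊕ g3 = 1 ⊕ 1 = 0
g5 = ¬g4 = ¬0 = 1
g6 = g2 ∨ g5 = 0 ∨ 1 = 1
g7 = g3 ⊕ g6 = 1 ⊕ 1 = 0
g8 = g7 ∧ r = 0 ∧ 1 = 0
So g7 = 0 and g8 = 0.

p=0, q=1, r=1, s=1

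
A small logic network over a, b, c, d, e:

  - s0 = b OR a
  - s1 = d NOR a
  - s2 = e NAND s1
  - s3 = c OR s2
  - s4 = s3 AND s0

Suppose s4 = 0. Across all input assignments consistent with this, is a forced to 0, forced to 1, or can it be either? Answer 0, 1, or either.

s4 = s3 AND s0 must be 0, so at least one of s3, s0 is 0.
Every assignment with s4 = 0 has a = 0; there are 9 such assignment(s).

0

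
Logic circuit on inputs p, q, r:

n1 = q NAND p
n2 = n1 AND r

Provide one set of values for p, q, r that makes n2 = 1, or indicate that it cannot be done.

n2 = n1 AND r must be 1, so both n1 = 1 and r = 1.
Check with p=1 q=0 r=1:
n1 = q NAND p = 0 NAND 1 = 1
n2 = n1 AND r = 1 AND 1 = 1
So n2 = 1 as required.

p=1 q=0 r=1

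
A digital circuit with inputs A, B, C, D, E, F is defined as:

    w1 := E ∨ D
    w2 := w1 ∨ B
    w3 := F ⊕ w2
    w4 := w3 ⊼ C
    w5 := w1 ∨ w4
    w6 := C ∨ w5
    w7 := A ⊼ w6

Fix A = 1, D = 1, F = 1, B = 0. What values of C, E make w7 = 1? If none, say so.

With A = 1, D = 1, F = 1, B = 0 fixed, none of the 4 settings of C, E give w7 = 1.
For example, with C=0, E=1:
w1 = E ∨ D = 1 ∨ 1 = 1
w2 = w1 ∨ B = 1 ∨ 0 = 1
w3 = F ⊕ w2 = 1 ⊕ 1 = 0
w4 = w3 ⊼ C = 0 ⊼ 0 = 1
w5 = w1 ∨ w4 = 1 ∨ 1 = 1
w6 = C ∨ w5 = 0 ∨ 1 = 1
w7 = A ⊼ w6 = 1 ⊼ 1 = 0
giving w7 = 0 ≠ 1.

no solution exists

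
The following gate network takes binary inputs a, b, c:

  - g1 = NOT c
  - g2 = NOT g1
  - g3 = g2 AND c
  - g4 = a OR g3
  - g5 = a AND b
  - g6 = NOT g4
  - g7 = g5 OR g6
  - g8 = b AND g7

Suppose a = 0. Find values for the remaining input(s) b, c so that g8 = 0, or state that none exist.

b=0 c=1

g8 = b AND g7 must be 0, so at least one of b, g7 is 0.
Check with a = 0 and b=0, c=1:
g1 = NOT c = NOT 1 = 0
g2 = NOT g1 = NOT 0 = 1
g3 = g2 AND c = 1 AND 1 = 1
g4 = a OR g3 = 0 OR 1 = 1
g5 = a AND b = 0 AND 0 = 0
g6 = NOT g4 = NOT 1 = 0
g7 = g5 OR g6 = 0 OR 0 = 0
g8 = b AND g7 = 0 AND 0 = 0
So g8 = 0.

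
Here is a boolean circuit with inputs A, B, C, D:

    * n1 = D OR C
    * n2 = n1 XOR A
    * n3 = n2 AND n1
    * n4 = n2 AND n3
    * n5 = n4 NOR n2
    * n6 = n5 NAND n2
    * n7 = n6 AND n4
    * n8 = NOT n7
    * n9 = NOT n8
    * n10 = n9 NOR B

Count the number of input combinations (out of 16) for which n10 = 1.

n10 = n9 NOR B must be 1, so both n9 = 0 and B = 0.
n9 = NOT n8 must be 0, so n8 = 1.
n8 = NOT n7 must be 1, so n7 = 0.
Satisfying assignments:
  A=0, B=0, C=0, D=0
  A=1, B=0, C=0, D=0
  A=1, B=0, C=0, D=1
  A=1, B=0, C=1, D=0
  A=1, B=0, C=1, D=1

5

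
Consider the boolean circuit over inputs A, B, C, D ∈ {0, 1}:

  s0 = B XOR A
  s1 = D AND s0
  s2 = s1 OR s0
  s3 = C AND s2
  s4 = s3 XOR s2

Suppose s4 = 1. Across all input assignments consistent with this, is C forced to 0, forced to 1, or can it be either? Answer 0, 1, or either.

s4 = s3 XOR s2 must be 1, so s3 and s2 differ.
Every assignment with s4 = 1 has C = 0; there are 4 such assignment(s).
  A=0, B=1, C=0, D=0
  A=0, B=1, C=0, D=1
  A=1, B=0, C=0, D=0
  A=1, B=0, C=0, D=1

0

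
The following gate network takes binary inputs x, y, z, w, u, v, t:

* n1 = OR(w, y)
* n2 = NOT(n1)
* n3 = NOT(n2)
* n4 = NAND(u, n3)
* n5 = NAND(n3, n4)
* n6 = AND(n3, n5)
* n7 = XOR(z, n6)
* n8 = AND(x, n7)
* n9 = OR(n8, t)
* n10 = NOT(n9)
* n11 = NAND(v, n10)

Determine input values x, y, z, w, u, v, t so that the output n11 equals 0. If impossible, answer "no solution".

x=1 y=1 z=0 w=1 u=0 v=1 t=0

n11 = NAND(v, n10) must be 0, so both v = 1 and n10 = 1.
n10 = NOT(n9) must be 1, so n9 = 0.
n9 = OR(n8, t) must be 0, so both n8 = 0 and t = 0.
Check with x=1 y=1 z=0 w=1 u=0 v=1 t=0:
n1 = OR(w, y) = OR(1, 1) = 1
n2 = NOT(n1) = NOT 1 = 0
n3 = NOT(n2) = NOT 0 = 1
n4 = NAND(u, n3) = NAND(0, 1) = 1
n5 = NAND(n3, n4) = NAND(1, 1) = 0
n6 = AND(n3, n5) = AND(1, 0) = 0
n7 = XOR(z, n6) = XOR(0, 0) = 0
n8 = AND(x, n7) = AND(1, 0) = 0
n9 = OR(n8, t) = OR(0, 0) = 0
n10 = NOT(n9) = NOT 0 = 1
n11 = NAND(v, n10) = NAND(1, 1) = 0
So n11 = 0 as required.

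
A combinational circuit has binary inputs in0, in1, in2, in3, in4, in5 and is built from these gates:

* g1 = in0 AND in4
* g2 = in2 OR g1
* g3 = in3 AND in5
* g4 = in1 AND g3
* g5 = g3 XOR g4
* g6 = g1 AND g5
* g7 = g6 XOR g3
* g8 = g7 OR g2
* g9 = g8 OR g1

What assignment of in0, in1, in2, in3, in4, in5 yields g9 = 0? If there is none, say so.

in0=1 in1=1 in2=0 in3=0 in4=0 in5=1

g9 = g8 OR g1 must be 0, so both g8 = 0 and g1 = 0.
Check with in0=1 in1=1 in2=0 in3=0 in4=0 in5=1:
g1 = in0 AND in4 = 1 AND 0 = 0
g2 = in2 OR g1 = 0 OR 0 = 0
g3 = in3 AND in5 = 0 AND 1 = 0
g4 = in1 AND g3 = 1 AND 0 = 0
g5 = g3 XOR g4 = 0 XOR 0 = 0
g6 = g1 AND g5 = 0 AND 0 = 0
g7 = g6 XOR g3 = 0 XOR 0 = 0
g8 = g7 OR g2 = 0 OR 0 = 0
g9 = g8 OR g1 = 0 OR 0 = 0
So g9 = 0 as required.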